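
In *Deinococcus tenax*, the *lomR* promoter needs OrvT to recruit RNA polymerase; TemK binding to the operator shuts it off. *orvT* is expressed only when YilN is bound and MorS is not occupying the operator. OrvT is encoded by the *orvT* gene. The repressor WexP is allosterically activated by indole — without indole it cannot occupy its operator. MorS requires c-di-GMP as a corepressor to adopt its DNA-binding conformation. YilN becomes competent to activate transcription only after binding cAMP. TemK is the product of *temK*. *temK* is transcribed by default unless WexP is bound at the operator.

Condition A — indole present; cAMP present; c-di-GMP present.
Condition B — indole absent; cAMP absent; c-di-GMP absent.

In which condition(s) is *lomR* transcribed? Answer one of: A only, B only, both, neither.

Condition A:
Indole is present, so WexP is active.
With repressor WexP bound, *temK* is not transcribed.
So TemK is not produced.
cAMP is present, so YilN is active.
c-di-GMP is present, so MorS is active.
With repressor MorS bound, *orvT* is not transcribed.
So OrvT is not produced.
Required activator OrvT is absent, so *lomR* is not transcribed.
→ *lomR* is OFF in A.
Condition B:
Indole is absent, so WexP is inactive.
With no repressor bound, *temK* is transcribed.
So TemK is produced and active.
cAMP is absent, so YilN is inactive.
c-di-GMP is absent, so MorS is inactive.
Required activator YilN is absent, so *orvT* is not transcribed.
So OrvT is not produced.
With repressor TemK bound, *lomR* is not transcribed.
→ *lomR* is OFF in B.

neither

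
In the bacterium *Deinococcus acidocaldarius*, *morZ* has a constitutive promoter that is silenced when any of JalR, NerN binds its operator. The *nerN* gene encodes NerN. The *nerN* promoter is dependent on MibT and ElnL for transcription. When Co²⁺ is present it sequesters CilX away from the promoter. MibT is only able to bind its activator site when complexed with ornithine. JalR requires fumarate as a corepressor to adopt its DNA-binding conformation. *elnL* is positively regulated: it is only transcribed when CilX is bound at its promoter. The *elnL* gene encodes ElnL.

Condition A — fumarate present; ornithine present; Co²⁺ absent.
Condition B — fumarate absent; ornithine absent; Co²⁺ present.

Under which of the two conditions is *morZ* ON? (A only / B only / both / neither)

Condition A:
Fumarate is present, so JalR is active.
Ornithine is present, so MibT is active.
Co²⁺ is absent, so CilX is active.
No repressor is bound and CilX is active, so *elnL* is transcribed.
So ElnL is produced and active.
No repressor is bound and MibT and ElnL are active, so *nerN* is transcribed.
So NerN is produced and active.
With repressor JalR bound, *morZ* is not transcribed.
→ *morZ* is OFF in A.
Condition B:
Fumarate is absent, so JalR is inactive.
Ornithine is absent, so MibT is inactive.
Co²⁺ is present, so CilX is inactive.
Required activator CilX is absent, so *elnL* is not transcribed.
So ElnL is not produced.
Required activator MibT is absent, so *nerN* is not transcribed.
So NerN is not produced.
With no repressor bound, *morZ* is transcribed.
→ *morZ* is ON in B.

B only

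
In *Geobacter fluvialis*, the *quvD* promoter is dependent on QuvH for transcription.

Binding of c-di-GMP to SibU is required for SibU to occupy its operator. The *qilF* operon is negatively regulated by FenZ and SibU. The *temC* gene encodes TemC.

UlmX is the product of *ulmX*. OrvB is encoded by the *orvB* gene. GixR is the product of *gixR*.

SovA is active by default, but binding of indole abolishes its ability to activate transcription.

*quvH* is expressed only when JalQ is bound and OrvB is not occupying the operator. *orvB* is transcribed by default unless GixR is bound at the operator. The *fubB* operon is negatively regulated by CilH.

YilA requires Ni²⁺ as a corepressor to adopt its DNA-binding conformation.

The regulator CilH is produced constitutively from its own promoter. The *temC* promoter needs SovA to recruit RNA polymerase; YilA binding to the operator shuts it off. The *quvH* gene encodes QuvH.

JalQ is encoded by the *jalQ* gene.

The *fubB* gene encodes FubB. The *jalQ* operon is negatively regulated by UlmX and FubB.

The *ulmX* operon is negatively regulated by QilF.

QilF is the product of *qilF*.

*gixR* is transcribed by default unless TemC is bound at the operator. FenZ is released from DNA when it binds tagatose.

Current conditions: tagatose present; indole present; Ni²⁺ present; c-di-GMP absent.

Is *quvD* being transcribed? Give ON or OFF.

ON

Tagatose is present, so FenZ is inactive.
c-di-GMP is absent, so SibU is inactive.
With no repressor bound, *qilF* is transcribed.
So QilF is produced and active.
With repressor QilF bound, *ulmX* is not transcribed.
So UlmX is not produced.
CilH is produced constitutively and is active.
With repressor CilH bound, *fubB* is not transcribed.
So FubB is not produced.
With no repressor bound, *jalQ* is transcribed.
So JalQ is produced and active.
Indole is present, so SovA is inactive.
Ni²⁺ is present, so YilA is active.
With repressor YilA bound, *temC* is not transcribed.
So TemC is not produced.
With no repressor bound, *gixR* is transcribed.
So GixR is produced and active.
With repressor GixR bound, *orvB* is not transcribed.
So OrvB is not produced.
No repressor is bound and JalQ is active, so *quvH* is transcribed.
So QuvH is produced and active.
No repressor is bound and QuvH is active, so *quvD* is transcribed.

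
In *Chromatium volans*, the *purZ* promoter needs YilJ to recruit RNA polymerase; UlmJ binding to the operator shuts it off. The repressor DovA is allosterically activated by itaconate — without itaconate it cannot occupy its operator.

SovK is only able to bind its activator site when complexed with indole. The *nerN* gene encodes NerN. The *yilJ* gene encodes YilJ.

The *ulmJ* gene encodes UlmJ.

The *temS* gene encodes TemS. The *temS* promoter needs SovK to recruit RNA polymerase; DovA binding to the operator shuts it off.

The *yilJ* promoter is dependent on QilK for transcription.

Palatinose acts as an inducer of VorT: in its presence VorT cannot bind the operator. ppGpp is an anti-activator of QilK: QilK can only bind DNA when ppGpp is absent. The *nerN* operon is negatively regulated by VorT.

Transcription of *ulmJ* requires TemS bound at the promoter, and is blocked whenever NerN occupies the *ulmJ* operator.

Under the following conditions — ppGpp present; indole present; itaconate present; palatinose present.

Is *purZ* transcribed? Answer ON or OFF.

OFF

Palatinose is present, so VorT is inactive.
With no repressor bound, *nerN* is transcribed.
So NerN is produced and active.
Itaconate is present, so DovA is active.
Indole is present, so SovK is active.
With repressor DovA bound, *temS* is not transcribed.
So TemS is not produced.
With repressor NerN bound, *ulmJ* is not transcribed.
So UlmJ is not produced.
ppGpp is present, so QilK is inactive.
Required activator QilK is absent, so *yilJ* is not transcribed.
So YilJ is not produced.
Required activator YilJ is absent, so *purZ* is not transcribed.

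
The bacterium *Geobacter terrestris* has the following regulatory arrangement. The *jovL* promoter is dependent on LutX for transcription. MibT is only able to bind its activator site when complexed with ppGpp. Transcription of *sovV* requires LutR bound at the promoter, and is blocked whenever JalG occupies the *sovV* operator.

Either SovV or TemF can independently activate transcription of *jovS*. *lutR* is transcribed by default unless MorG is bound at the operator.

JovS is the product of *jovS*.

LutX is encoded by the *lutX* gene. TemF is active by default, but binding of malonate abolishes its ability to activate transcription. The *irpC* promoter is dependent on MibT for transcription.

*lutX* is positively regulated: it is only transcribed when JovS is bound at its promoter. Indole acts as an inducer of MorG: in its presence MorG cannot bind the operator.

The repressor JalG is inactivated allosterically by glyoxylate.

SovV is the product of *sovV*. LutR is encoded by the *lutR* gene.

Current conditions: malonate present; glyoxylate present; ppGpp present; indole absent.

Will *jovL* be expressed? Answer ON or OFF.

Indole is absent, so MorG is active.
With repressor MorG bound, *lutR* is not transcribed.
So LutR is not produced.
Glyoxylate is present, so JalG is inactive.
Required activator LutR is absent, so *sovV* is not transcribed.
So SovV is not produced.
Malonate is present, so TemF is inactive.
No activator is available at the *jovS* promoter, so *jovS* is not transcribed.
So JovS is not produced.
Required activator JovS is absent, so *lutX* is not transcribed.
So LutX is not produced.
Required activator LutX is absent, so *jovL* is not transcribed.

OFF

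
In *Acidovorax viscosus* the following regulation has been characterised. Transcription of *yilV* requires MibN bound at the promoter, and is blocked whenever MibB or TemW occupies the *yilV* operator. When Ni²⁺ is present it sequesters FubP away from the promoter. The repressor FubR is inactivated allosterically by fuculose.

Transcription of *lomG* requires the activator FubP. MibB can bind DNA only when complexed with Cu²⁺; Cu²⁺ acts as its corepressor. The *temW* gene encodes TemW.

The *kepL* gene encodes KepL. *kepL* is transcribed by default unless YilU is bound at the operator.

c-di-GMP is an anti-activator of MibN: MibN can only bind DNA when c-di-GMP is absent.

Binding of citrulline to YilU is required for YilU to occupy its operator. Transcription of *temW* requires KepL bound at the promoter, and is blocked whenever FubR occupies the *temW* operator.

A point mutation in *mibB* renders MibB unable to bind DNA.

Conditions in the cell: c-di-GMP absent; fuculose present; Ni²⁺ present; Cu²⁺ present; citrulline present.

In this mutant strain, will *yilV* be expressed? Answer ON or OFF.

c-di-GMP is absent, so MibN is active.
MibB is non-functional in this strain, so it has no effect.
Fuculose is present, so FubR is inactive.
Citrulline is present, so YilU is active.
With repressor YilU bound, *kepL* is not transcribed.
So KepL is not produced.
Required activator KepL is absent, so *temW* is not transcribed.
So TemW is not produced.
No repressor is bound and MibN is active, so *yilV* is transcribed.

ON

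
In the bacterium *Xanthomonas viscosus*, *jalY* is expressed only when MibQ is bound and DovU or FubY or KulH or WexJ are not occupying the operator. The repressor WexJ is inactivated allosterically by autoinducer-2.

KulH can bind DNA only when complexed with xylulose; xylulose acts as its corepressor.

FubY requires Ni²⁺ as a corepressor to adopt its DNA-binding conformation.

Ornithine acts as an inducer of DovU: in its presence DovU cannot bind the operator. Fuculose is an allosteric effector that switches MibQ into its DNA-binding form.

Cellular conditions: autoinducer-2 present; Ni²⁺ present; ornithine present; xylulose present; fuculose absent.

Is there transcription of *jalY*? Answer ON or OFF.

OFF

Ornithine is present, so DovU is inactive.
Fuculose is absent, so MibQ is inactive.
Ni²⁺ is present, so FubY is active.
Xylulose is present, so KulH is active.
Autoinducer-2 is present, so WexJ is inactive.
With repressor FubY bound, *jalY* is not transcribed.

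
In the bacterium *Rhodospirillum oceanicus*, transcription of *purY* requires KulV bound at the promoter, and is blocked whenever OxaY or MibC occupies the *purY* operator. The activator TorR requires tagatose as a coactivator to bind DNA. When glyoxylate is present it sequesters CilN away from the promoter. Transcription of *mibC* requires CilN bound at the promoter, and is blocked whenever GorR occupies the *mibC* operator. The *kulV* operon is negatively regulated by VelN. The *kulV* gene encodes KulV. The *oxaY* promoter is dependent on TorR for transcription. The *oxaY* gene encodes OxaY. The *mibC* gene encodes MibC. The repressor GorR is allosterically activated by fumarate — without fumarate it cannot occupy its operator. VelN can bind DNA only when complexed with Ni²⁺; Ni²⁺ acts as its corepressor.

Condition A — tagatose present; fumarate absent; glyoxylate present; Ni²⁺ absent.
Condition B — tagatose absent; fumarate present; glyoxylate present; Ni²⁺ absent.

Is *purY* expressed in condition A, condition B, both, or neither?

Condition A:
Tagatose is present, so TorR is active.
No repressor is bound and TorR is active, so *oxaY* is transcribed.
So OxaY is produced and active.
Fumarate is absent, so GorR is inactive.
Glyoxylate is present, so CilN is inactive.
Required activator CilN is absent, so *mibC* is not transcribed.
So MibC is not produced.
Ni²⁺ is absent, so VelN is inactive.
With no repressor bound, *kulV* is transcribed.
So KulV is produced and active.
With repressor OxaY bound, *purY* is not transcribed.
→ *purY* is OFF in A.
Condition B:
Tagatose is absent, so TorR is inactive.
Required activator TorR is absent, so *oxaY* is not transcribed.
So OxaY is not produced.
Fumarate is present, so GorR is active.
Glyoxylate is present, so CilN is inactive.
With repressor GorR bound, *mibC* is not transcribed.
So MibC is not produced.
Ni²⁺ is absent, so VelN is inactive.
With no repressor bound, *kulV* is transcribed.
So KulV is produced and active.
No repressor is bound and KulV is active, so *purY* is transcribed.
→ *purY* is ON in B.

B only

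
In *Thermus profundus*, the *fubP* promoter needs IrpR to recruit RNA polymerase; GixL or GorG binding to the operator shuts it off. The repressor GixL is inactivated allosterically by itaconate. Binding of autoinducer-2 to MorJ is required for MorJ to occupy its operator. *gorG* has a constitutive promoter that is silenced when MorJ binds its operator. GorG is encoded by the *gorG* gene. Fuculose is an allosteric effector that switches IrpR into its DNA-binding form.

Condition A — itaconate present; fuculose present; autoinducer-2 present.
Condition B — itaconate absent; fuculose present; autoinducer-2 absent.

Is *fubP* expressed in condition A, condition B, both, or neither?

Condition A:
Itaconate is present, so GixL is inactive.
Fuculose is present, so IrpR is active.
Autoinducer-2 is present, so MorJ is active.
With repressor MorJ bound, *gorG* is not transcribed.
So GorG is not produced.
No repressor is bound and IrpR is active, so *fubP* is transcribed.
→ *fubP* is ON in A.
Condition B:
Itaconate is absent, so GixL is active.
Fuculose is present, so IrpR is active.
Autoinducer-2 is absent, so MorJ is inactive.
With no repressor bound, *gorG* is transcribed.
So GorG is produced and active.
With repressor GixL bound, *fubP* is not transcribed.
→ *fubP* is OFF in B.

A only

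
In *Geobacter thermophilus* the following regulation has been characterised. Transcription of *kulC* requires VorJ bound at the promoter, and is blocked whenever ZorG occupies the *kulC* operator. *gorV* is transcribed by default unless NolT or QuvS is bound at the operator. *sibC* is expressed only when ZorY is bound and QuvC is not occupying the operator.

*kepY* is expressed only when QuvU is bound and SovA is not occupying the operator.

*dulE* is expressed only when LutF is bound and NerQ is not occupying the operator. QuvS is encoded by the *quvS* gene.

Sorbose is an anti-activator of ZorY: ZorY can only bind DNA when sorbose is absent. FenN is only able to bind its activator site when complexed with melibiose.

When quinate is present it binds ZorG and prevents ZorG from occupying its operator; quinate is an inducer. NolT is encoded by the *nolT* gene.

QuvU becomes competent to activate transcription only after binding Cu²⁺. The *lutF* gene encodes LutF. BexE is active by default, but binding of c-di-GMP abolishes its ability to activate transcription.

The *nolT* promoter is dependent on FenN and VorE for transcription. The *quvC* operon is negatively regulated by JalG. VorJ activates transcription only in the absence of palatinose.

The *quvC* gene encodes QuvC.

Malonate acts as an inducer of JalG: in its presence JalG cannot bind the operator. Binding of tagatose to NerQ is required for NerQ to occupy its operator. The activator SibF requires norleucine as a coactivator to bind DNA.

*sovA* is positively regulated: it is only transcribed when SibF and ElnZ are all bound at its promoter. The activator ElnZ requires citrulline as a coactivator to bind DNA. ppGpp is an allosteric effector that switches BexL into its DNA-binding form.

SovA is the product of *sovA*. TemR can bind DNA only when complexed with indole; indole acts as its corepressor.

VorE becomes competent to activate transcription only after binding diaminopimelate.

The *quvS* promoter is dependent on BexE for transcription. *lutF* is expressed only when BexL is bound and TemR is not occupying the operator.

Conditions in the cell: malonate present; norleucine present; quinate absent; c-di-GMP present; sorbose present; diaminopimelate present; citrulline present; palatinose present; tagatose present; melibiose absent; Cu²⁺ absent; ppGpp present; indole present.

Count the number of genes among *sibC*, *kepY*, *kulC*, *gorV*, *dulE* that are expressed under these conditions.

Sorbose is present, so ZorY is inactive.
Malonate is present, so JalG is inactive.
With no repressor bound, *quvC* is transcribed.
So QuvC is produced and active.
With repressor QuvC bound, *sibC* is not transcribed.
→ *sibC* is OFF.
Cu²⁺ is absent, so QuvU is inactive.
Norleucine is present, so SibF is active.
Citrulline is present, so ElnZ is active.
No repressor is bound and SibF and ElnZ are active, so *sovA* is transcribed.
So SovA is produced and active.
With repressor SovA bound, *kepY* is not transcribed.
→ *kepY* is OFF.
Quinate is absent, so ZorG is active.
Palatinose is present, so VorJ is inactive.
With repressor ZorG bound, *kulC* is not transcribed.
→ *kulC* is OFF.
Melibiose is absent, so FenN is inactive.
Diaminopimelate is present, so VorE is active.
Required activator FenN is absent, so *nolT* is not transcribed.
So NolT is not produced.
c-di-GMP is present, so BexE is inactive.
Required activator BexE is absent, so *quvS* is not transcribed.
So QuvS is not produced.
With no repressor bound, *gorV* is transcribed.
→ *gorV* is ON.
ppGpp is present, so BexL is active.
Indole is present, so TemR is active.
With repressor TemR bound, *lutF* is not transcribed.
So LutF is not produced.
Tagatose is present, so NerQ is active.
With repressor NerQ bound, *dulE* is not transcribed.
→ *dulE* is OFF.
1 of the 5 genes is transcribed.

1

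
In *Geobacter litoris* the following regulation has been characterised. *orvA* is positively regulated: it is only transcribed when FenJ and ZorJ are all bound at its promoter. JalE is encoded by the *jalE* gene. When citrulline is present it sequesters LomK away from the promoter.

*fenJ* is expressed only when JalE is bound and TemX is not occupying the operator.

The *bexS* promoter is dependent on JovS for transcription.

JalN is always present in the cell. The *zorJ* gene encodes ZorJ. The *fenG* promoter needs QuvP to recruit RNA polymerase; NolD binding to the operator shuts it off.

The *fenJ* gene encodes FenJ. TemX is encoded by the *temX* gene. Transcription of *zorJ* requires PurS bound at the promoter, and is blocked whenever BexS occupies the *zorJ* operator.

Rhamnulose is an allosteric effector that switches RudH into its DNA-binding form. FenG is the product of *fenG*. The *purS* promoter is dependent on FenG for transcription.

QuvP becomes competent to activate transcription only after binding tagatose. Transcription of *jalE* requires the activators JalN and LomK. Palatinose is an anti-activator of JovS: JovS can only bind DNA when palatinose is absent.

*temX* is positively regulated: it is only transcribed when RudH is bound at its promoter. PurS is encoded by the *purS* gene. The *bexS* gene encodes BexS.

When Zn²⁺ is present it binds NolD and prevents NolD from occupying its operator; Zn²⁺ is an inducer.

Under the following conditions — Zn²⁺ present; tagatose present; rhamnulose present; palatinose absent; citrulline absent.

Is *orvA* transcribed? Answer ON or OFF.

JalN is produced constitutively and is active.
Citrulline is absent, so LomK is active.
No repressor is bound and JalN and LomK are active, so *jalE* is transcribed.
So JalE is produced and active.
Rhamnulose is present, so RudH is active.
No repressor is bound and RudH is active, so *temX* is transcribed.
So TemX is produced and active.
With repressor TemX bound, *fenJ* is not transcribed.
So FenJ is not produced.
Palatinose is absent, so JovS is active.
No repressor is bound and JovS is active, so *bexS* is transcribed.
So BexS is produced and active.
Tagatose is present, so QuvP is active.
Zn²⁺ is present, so NolD is inactive.
No repressor is bound and QuvP is active, so *fenG* is transcribed.
So FenG is produced and active.
No repressor is bound and FenG is active, so *purS* is transcribed.
So PurS is produced and active.
With repressor BexS bound, *zorJ* is not transcribed.
So ZorJ is not produced.
Required activator FenJ is absent, so *orvA* is not transcribed.

OFF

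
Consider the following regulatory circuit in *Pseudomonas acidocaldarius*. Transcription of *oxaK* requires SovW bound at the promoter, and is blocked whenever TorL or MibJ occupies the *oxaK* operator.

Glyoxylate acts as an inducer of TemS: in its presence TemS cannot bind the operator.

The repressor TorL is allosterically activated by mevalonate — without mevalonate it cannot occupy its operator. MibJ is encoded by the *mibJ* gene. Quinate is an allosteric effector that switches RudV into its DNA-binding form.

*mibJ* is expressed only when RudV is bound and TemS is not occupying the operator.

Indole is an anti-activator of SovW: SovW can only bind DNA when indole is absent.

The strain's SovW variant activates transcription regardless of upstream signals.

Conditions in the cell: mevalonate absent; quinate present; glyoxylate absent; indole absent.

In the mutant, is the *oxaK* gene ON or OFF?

ON

Mevalonate is absent, so TorL is inactive.
Glyoxylate is absent, so TemS is active.
Quinate is present, so RudV is active.
With repressor TemS bound, *mibJ* is not transcribed.
So MibJ is not produced.
SovW is constitutively active in this strain.
No repressor is bound and SovW is active, so *oxaK* is transcribed.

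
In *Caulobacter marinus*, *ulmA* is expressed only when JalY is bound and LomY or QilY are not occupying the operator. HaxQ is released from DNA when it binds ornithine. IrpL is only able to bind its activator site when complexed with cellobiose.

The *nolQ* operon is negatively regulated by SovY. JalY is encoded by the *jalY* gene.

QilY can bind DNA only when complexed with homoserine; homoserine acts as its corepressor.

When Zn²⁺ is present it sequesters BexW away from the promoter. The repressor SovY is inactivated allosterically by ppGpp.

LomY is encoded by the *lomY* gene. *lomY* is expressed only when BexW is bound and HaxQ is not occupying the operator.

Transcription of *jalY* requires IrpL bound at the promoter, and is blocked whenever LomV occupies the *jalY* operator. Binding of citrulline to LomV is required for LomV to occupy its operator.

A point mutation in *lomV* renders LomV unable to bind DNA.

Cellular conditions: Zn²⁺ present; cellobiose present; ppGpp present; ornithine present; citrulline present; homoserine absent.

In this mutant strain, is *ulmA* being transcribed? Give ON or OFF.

Zn²⁺ is present, so BexW is inactive.
Ornithine is present, so HaxQ is inactive.
Required activator BexW is absent, so *lomY* is not transcribed.
So LomY is not produced.
Homoserine is absent, so QilY is inactive.
LomV is non-functional in this strain, so it has no effect.
Cellobiose is present, so IrpL is active.
No repressor is bound and IrpL is active, so *jalY* is transcribed.
So JalY is produced and active.
No repressor is bound and JalY is active, so *ulmA* is transcribed.

ON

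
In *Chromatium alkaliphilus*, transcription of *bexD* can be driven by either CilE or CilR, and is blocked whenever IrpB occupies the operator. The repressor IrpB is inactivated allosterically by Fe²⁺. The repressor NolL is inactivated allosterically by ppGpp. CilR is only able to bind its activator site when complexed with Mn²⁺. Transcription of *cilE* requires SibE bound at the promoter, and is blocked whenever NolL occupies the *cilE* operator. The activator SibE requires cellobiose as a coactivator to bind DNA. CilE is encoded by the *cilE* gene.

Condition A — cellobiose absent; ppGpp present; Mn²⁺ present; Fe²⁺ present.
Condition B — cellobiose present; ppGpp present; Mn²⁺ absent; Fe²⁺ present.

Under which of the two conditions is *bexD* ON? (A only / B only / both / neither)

Condition A:
Cellobiose is absent, so SibE is inactive.
ppGpp is present, so NolL is inactive.
Required activator SibE is absent, so *cilE* is not transcribed.
So CilE is not produced.
Mn²⁺ is present, so CilR is active.
Fe²⁺ is present, so IrpB is inactive.
Activator CilR is present, so *bexD* is transcribed.
→ *bexD* is ON in A.
Condition B:
Cellobiose is present, so SibE is active.
ppGpp is present, so NolL is inactive.
No repressor is bound and SibE is active, so *cilE* is transcribed.
So CilE is produced and active.
Mn²⁺ is absent, so CilR is inactive.
Fe²⁺ is present, so IrpB is inactive.
Activator CilE is present, so *bexD* is transcribed.
→ *bexD* is ON in B.

both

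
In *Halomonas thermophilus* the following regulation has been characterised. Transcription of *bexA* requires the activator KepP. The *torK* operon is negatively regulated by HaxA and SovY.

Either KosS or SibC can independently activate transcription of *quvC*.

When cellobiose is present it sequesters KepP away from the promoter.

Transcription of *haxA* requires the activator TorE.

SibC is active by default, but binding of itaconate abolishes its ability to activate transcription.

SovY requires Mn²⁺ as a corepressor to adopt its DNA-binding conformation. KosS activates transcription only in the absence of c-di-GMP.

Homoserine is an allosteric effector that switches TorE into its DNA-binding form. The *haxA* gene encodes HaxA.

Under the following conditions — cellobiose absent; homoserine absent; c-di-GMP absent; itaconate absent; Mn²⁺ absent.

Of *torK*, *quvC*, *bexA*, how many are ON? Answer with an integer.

3

Homoserine is absent, so TorE is inactive.
Required activator TorE is absent, so *haxA* is not transcribed.
So HaxA is not produced.
Mn²⁺ is absent, so SovY is inactive.
With no repressor bound, *torK* is transcribed.
→ *torK* is ON.
c-di-GMP is absent, so KosS is active.
Itaconate is absent, so SibC is active.
Activator KosS is present, so *quvC* is transcribed.
→ *quvC* is ON.
Cellobiose is absent, so KepP is active.
No repressor is bound and KepP is active, so *bexA* is transcribed.
→ *bexA* is ON.
3 of the 3 genes are transcribed.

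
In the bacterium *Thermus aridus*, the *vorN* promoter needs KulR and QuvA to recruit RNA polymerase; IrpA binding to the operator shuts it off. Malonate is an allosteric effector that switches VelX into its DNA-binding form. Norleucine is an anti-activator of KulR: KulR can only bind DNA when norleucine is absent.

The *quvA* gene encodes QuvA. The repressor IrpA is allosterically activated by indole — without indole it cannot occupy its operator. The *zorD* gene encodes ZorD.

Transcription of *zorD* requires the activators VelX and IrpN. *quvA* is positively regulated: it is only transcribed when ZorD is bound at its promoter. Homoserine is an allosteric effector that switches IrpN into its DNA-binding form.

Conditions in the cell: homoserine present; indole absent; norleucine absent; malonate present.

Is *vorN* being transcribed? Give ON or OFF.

ON

Norleucine is absent, so KulR is active.
Indole is absent, so IrpA is inactive.
Malonate is present, so VelX is active.
Homoserine is present, so IrpN is active.
No repressor is bound and VelX and IrpN are active, so *zorD* is transcribed.
So ZorD is produced and active.
No repressor is bound and ZorD is active, so *quvA* is transcribed.
So QuvA is produced and active.
No repressor is bound and KulR and QuvA are active, so *vorN* is transcribed.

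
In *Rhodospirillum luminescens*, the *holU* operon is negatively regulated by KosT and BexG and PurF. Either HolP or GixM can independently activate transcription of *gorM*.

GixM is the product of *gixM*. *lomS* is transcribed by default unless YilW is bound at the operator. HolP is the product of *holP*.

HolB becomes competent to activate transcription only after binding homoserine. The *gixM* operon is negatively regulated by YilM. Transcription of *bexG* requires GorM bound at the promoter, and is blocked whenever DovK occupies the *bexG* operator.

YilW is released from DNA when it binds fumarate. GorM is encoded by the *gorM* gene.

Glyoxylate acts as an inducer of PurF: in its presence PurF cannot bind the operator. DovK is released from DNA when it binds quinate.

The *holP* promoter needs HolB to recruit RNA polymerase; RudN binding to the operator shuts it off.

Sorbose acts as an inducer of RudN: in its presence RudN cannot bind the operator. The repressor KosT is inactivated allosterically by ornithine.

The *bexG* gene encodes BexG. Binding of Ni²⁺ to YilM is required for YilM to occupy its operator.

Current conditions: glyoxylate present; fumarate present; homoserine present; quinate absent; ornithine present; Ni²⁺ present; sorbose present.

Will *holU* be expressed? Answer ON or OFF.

ON

Ornithine is present, so KosT is inactive.
Quinate is absent, so DovK is active.
Sorbose is present, so RudN is inactive.
Homoserine is present, so HolB is active.
No repressor is bound and HolB is active, so *holP* is transcribed.
So HolP is produced and active.
Ni²⁺ is present, so YilM is active.
With repressor YilM bound, *gixM* is not transcribed.
So GixM is not produced.
Activator HolP is present, so *gorM* is transcribed.
So GorM is produced and active.
With repressor DovK bound, *bexG* is not transcribed.
So BexG is not produced.
Glyoxylate is present, so PurF is inactive.
With no repressor bound, *holU* is transcribed.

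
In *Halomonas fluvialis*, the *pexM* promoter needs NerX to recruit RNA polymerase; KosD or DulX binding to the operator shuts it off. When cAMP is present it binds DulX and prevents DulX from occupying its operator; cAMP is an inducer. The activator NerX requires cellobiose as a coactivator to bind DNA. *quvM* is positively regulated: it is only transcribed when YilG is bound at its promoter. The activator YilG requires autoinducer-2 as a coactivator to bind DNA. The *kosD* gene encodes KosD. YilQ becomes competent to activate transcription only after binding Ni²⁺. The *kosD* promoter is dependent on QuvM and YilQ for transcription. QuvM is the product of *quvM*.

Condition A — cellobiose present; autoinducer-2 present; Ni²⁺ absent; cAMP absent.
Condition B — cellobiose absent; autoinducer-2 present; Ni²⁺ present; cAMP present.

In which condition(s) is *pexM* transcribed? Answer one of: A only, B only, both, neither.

neither

Condition A:
Cellobiose is present, so NerX is active.
Autoinducer-2 is present, so YilG is active.
No repressor is bound and YilG is active, so *quvM* is transcribed.
So QuvM is produced and active.
Ni²⁺ is absent, so YilQ is inactive.
Required activator YilQ is absent, so *kosD* is not transcribed.
So KosD is not produced.
cAMP is absent, so DulX is active.
With repressor DulX bound, *pexM* is not transcribed.
→ *pexM* is OFF in A.
Condition B:
Cellobiose is absent, so NerX is inactive.
Autoinducer-2 is present, so YilG is active.
No repressor is bound and YilG is active, so *quvM* is transcribed.
So QuvM is produced and active.
Ni²⁺ is present, so YilQ is active.
No repressor is bound and QuvM and YilQ are active, so *kosD* is transcribed.
So KosD is produced and active.
cAMP is present, so DulX is inactive.
With repressor KosD bound, *pexM* is not transcribed.
→ *pexM* is OFF in B.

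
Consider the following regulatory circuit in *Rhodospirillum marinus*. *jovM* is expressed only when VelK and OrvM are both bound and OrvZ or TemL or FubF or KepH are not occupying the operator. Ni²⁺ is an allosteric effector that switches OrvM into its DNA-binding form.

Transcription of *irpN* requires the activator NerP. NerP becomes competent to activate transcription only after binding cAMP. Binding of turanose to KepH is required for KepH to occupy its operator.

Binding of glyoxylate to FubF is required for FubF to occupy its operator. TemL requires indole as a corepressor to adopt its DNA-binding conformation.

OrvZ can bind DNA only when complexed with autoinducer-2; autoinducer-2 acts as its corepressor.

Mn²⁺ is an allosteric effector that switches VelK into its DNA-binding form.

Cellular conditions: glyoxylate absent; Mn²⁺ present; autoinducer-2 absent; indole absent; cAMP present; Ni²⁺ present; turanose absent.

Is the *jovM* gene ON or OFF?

Autoinducer-2 is absent, so OrvZ is inactive.
Mn²⁺ is present, so VelK is active.
Indole is absent, so TemL is inactive.
Glyoxylate is absent, so FubF is inactive.
Ni²⁺ is present, so OrvM is active.
Turanose is absent, so KepH is inactive.
No repressor is bound and VelK and OrvM are active, so *jovM* is transcribed.

ON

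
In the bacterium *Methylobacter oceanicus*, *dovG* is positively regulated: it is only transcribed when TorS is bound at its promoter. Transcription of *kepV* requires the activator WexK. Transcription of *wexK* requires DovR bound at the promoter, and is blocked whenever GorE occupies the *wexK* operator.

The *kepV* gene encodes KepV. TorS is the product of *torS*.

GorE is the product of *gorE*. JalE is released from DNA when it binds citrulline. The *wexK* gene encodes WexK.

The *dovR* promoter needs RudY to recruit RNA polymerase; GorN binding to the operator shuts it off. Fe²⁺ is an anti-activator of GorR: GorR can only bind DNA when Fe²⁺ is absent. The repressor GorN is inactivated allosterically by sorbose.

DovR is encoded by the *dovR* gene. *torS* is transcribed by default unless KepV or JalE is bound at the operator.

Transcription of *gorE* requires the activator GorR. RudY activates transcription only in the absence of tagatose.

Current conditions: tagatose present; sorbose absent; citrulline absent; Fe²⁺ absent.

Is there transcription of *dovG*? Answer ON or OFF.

Fe²⁺ is absent, so GorR is active.
No repressor is bound and GorR is active, so *gorE* is transcribed.
So GorE is produced and active.
Tagatose is present, so RudY is inactive.
Sorbose is absent, so GorN is active.
With repressor GorN bound, *dovR* is not transcribed.
So DovR is not produced.
With repressor GorE bound, *wexK* is not transcribed.
So WexK is not produced.
Required activator WexK is absent, so *kepV* is not transcribed.
So KepV is not produced.
Citrulline is absent, so JalE is active.
With repressor JalE bound, *torS* is not transcribed.
So TorS is not produced.
Required activator TorS is absent, so *dovG* is not transcribed.

OFF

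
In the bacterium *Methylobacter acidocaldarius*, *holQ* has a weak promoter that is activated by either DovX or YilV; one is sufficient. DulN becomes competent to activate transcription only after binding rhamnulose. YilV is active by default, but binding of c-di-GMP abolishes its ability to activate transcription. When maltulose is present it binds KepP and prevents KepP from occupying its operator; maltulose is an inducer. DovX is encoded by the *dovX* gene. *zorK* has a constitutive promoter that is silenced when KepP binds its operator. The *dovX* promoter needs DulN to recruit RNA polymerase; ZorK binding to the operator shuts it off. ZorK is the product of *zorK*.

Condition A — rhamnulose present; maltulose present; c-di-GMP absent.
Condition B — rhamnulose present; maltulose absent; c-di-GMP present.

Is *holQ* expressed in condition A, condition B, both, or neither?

both

Condition A:
Rhamnulose is present, so DulN is active.
Maltulose is present, so KepP is inactive.
With no repressor bound, *zorK* is transcribed.
So ZorK is produced and active.
With repressor ZorK bound, *dovX* is not transcribed.
So DovX is not produced.
c-di-GMP is absent, so YilV is active.
Activator YilV is present, so *holQ* is transcribed.
→ *holQ* is ON in A.
Condition B:
Rhamnulose is present, so DulN is active.
Maltulose is absent, so KepP is active.
With repressor KepP bound, *zorK* is not transcribed.
So ZorK is not produced.
No repressor is bound and DulN is active, so *dovX* is transcribed.
So DovX is produced and active.
c-di-GMP is present, so YilV is inactive.
Activator DovX is present, so *holQ* is transcribed.
→ *holQ* is ON in B.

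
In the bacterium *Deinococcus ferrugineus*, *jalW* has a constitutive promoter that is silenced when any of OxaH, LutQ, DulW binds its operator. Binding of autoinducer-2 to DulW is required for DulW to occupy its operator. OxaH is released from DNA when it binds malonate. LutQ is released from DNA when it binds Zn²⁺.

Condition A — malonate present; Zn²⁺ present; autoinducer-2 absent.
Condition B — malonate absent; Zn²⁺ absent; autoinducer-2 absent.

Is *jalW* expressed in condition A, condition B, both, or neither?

A only

Condition A:
Malonate is present, so OxaH is inactive.
Zn²⁺ is present, so LutQ is inactive.
Autoinducer-2 is absent, so DulW is inactive.
With no repressor bound, *jalW* is transcribed.
→ *jalW* is ON in A.
Condition B:
Malonate is absent, so OxaH is active.
Zn²⁺ is absent, so LutQ is active.
Autoinducer-2 is absent, so DulW is inactive.
With repressor OxaH bound, *jalW* is not transcribed.
→ *jalW* is OFF in B.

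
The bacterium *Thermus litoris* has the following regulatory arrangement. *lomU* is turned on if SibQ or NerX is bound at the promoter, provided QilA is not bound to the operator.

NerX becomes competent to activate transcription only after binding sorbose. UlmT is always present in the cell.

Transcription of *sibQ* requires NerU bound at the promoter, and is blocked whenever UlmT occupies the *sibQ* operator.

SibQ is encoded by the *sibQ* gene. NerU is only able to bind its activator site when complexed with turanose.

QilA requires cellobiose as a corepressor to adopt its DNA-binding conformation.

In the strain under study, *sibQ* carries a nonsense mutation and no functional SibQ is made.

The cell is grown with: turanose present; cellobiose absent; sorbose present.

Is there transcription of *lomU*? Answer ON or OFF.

ON

Cellobiose is absent, so QilA is inactive.
SibQ is non-functional in this strain, so it has no effect.
Sorbose is present, so NerX is active.
Activator NerX is present, so *lomU* is transcribed.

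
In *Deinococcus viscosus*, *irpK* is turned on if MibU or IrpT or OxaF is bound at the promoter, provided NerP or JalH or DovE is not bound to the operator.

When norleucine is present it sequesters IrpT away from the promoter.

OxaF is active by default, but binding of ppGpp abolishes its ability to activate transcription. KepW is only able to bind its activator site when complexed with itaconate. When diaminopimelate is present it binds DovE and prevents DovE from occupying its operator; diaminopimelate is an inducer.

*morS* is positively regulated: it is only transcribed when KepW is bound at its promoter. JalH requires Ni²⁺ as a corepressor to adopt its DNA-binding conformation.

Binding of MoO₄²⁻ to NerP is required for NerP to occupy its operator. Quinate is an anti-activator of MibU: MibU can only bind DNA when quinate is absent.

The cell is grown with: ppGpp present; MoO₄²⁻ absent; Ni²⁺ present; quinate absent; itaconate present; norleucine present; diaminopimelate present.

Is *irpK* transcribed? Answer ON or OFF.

OFF

Quinate is absent, so MibU is active.
MoO₄²⁻ is absent, so NerP is inactive.
Ni²⁺ is present, so JalH is active.
Norleucine is present, so IrpT is inactive.
ppGpp is present, so OxaF is inactive.
Diaminopimelate is present, so DovE is inactive.
With repressor JalH bound, *irpK* is not transcribed.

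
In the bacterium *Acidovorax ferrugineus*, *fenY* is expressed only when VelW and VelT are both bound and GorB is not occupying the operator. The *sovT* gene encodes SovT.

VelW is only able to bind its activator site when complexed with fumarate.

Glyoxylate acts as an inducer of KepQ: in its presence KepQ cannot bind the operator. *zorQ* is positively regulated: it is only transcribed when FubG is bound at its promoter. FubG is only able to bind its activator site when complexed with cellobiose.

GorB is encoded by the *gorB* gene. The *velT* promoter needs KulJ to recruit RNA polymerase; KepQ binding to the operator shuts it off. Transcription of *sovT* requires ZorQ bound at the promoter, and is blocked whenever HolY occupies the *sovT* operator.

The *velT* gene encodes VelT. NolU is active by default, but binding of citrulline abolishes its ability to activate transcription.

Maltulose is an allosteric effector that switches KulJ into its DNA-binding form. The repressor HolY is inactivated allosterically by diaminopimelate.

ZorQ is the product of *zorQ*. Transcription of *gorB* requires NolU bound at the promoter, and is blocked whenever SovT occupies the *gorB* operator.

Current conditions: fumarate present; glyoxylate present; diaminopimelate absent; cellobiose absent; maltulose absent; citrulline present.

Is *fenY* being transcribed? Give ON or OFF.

OFF

Fumarate is present, so VelW is active.
Cellobiose is absent, so FubG is inactive.
Required activator FubG is absent, so *zorQ* is not transcribed.
So ZorQ is not produced.
Diaminopimelate is absent, so HolY is active.
With repressor HolY bound, *sovT* is not transcribed.
So SovT is not produced.
Citrulline is present, so NolU is inactive.
Required activator NolU is absent, so *gorB* is not transcribed.
So GorB is not produced.
Maltulose is absent, so KulJ is inactive.
Glyoxylate is present, so KepQ is inactive.
Required activator KulJ is absent, so *velT* is not transcribed.
So VelT is not produced.
Required activator VelT is absent, so *fenY* is not transcribed.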